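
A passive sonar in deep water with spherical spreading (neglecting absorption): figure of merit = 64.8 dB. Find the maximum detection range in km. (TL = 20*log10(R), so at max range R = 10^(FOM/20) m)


At max range FOM = TL, so 20*log10(R) = 64.8
R = 10^(64.8/20) = 1737.8 m = 1.74 km

1.74 km


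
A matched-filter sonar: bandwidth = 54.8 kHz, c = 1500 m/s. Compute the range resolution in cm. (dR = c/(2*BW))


1.37 cm


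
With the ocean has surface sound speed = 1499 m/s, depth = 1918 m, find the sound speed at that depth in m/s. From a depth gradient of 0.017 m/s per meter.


c = 1499 + 0.017 * 1918 = 1531.606

1531.606 m/s


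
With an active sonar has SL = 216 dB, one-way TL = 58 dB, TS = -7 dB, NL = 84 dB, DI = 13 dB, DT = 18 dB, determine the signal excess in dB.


4 dB


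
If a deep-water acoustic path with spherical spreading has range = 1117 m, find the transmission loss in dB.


60.96 dB


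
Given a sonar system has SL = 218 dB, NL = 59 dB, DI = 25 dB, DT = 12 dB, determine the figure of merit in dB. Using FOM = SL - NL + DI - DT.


172 dB


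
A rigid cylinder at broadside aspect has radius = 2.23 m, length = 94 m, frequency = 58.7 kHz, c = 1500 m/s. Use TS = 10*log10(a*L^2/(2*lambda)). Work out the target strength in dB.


55.86 dB


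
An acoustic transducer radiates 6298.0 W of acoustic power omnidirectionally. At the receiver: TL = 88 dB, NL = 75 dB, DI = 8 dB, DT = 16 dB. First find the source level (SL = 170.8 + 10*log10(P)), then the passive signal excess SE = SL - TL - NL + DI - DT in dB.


Step 1: SL = 170.8 + 10*log10(6298.0) = 208.79 dB
Step 2: SE = SL - TL - NL + DI - DT = 208.79 - 88 - 75 + 8 - 16 = 37.79

37.79 dB


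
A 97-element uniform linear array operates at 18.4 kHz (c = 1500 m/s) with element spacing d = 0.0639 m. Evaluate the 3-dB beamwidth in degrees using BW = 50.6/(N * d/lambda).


Step 1: lambda = 1500/18400 = 0.08152 m
Step 2: d/lambda = 0.0639/0.08152 = 0.7839
Step 3: BW = 50.6/(N * d/lambda) = 50.6/(97 * 0.7839) = 0.67

0.67 deg


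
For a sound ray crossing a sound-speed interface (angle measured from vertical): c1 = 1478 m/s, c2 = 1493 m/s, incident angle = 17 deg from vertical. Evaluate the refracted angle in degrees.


sin(theta2) = (c2/c1)*sin(theta1) = (1493/1478)*sin(17 deg) = 0.29534
theta2 = arcsin(0.29534) = 17.18

17.18 deg


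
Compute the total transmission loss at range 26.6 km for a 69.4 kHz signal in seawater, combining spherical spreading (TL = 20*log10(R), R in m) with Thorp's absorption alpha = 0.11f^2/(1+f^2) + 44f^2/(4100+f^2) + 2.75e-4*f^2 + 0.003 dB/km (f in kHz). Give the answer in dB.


Step 1 (Thorp): alpha = 0.11*4816.36/(1+4816.36) + 44*4816.36/(4100+4816.36) + 2.75e-4*4816.36 + 0.003 = 25.205 dB/km
Step 2: TL_spread = 20*log10(26600) = 88.5 dB
Step 3: TL_abs = alpha*R = 25.205 * 26.6 = 670.45 dB
Step 4: TL_total = 88.5 + 670.45 = 758.95

758.95 dB


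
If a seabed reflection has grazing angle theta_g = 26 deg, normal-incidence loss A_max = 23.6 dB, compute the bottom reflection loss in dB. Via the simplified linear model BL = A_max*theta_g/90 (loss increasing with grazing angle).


BL = A_max * theta_g / 90 = 23.6 * 26 / 90 = 6.82

6.82 dB


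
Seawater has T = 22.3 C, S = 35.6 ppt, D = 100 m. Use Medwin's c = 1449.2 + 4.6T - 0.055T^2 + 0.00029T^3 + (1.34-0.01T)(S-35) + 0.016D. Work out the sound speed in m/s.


c = 1449.2 + 4.6*22.3 - 0.055*22.3^2 + 0.00029*22.3^3 + (1.34 - 0.01*22.3)*(35.6 - 35) + 0.016*100 = 1529.92

1529.92 m/s


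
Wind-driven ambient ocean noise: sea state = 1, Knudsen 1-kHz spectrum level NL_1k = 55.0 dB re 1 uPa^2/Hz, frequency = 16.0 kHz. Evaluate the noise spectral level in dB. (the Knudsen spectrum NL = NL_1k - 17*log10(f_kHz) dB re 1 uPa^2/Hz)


NL = NL_1k - 17*log10(f_kHz) = 55.0 - 17*log10(16.0) = 55.0 - (20.47) = 34.53

34.53 dB


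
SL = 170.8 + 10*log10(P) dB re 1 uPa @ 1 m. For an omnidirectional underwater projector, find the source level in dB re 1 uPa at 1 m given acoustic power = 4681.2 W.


207.5 dB


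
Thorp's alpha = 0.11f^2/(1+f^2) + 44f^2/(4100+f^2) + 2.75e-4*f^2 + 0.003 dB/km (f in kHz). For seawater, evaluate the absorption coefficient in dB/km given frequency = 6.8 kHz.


f^2 = 46.24
alpha = 0.11*46.24/(1+46.24) + 44*46.24/(4100+46.24) + 2.75e-4*46.24 + 0.003 = 0.614

0.614 dB/km


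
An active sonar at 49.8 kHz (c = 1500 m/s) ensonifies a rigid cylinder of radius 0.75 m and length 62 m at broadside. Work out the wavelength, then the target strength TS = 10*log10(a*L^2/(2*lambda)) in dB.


Step 1: lambda = c/f = 1500/49800 = 0.03012 m
Step 2: TS = 10*log10(a*L^2/(2*lambda)) = 10*log10(0.75*62^2/(2*0.03012)) = 46.8

46.8 dB


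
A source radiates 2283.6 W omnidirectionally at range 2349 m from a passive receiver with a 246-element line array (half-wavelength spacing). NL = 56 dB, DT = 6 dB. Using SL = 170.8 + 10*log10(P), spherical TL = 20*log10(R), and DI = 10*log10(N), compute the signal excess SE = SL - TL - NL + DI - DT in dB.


Step 1: SL = 170.8 + 10*log10(2283.6) = 204.39 dB
Step 2: TL = 20*log10(2349) = 67.42 dB
Step 3: DI = 10*log10(246) = 23.91 dB
Step 4: SE = SL - TL - NL + DI - DT = 204.39 - 67.42 - 56 + 23.91 - 6 = 98.88

98.88 dB


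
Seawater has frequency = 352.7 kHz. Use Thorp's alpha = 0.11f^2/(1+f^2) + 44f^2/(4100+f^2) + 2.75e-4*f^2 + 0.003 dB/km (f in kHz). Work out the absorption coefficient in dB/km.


f^2 = 124397.29
alpha = 0.11*124397.29/(1+124397.29) + 44*124397.29/(4100+124397.29) + 2.75e-4*124397.29 + 0.003 = 76.918

76.918 dB/km


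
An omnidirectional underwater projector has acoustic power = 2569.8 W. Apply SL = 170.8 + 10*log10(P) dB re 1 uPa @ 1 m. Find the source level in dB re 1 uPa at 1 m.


SL = 170.8 + 10*log10(2569.8) = 170.8 + 34.1 = 204.9

204.9 dB


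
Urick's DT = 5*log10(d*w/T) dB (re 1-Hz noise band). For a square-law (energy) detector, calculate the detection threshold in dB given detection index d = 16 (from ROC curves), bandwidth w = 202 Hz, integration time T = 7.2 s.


13.26 dB


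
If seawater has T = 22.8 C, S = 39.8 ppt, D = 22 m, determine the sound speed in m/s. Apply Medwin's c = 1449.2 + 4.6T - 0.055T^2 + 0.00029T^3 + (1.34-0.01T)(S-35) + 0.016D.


1534.62 m/s


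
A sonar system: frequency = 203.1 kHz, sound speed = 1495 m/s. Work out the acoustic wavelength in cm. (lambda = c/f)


lambda = c/f = 1495 / 203100 = 0.0074 m = 0.74 cm

0.74 cm


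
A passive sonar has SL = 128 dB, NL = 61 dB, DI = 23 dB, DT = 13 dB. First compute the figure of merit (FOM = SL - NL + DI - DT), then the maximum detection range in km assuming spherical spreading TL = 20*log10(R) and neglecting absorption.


Step 1: FOM = SL - NL + DI - DT = 128 - 61 + 23 - 13 = 77 dB
Step 2: at max range FOM = TL = 20*log10(R), so R = 10^(77/20) = 7079.46 m = 7.08 km

7.08 km


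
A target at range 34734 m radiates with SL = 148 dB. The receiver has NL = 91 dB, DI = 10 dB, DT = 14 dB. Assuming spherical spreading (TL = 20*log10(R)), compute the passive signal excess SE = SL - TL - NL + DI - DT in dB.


Step 1: TL = 20*log10(34734) = 90.82 dB
Step 2: SE = 148 - 90.82 - 91 + 10 - 14 = -37.82

-37.82 dB


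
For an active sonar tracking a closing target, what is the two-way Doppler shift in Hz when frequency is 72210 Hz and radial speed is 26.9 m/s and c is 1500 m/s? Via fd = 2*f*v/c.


fd = 2*f*v/c = 2 * 72210 * 26.9 / 1500 = 2589.93

2589.93 Hz


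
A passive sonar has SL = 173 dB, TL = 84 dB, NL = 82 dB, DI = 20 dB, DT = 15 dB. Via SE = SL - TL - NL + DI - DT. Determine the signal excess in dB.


SE = SL - TL - NL + DI - DT = 173 - 84 - 82 + 20 - 15 = 12

12 dB


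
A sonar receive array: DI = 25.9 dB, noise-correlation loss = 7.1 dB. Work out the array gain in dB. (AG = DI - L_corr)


AG = DI - L_corr = 25.9 - 7.1 = 18.8

18.8 dB


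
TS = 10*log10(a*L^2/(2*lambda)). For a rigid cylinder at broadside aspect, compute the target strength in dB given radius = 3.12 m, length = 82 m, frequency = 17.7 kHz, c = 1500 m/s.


lambda = 1500/17700 = 0.08475 m
TS = 10*log10(3.12*82^2/(2*0.08475)) = 50.93

50.93 dB


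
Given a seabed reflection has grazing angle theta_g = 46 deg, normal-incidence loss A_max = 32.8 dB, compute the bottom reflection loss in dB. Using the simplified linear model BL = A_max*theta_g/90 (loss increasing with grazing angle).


BL = A_max * theta_g / 90 = 32.8 * 46 / 90 = 16.76

16.76 dB


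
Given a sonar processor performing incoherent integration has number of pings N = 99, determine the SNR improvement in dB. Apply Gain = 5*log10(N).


Gain = 5*log10(99) = 9.98

9.98 dB


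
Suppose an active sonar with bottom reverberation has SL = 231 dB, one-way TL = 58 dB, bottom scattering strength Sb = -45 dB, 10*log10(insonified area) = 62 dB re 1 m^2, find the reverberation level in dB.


132 dB


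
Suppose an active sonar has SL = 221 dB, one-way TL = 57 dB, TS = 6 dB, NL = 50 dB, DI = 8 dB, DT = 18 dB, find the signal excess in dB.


SE = SL - 2*TL + TS - NL + DI - DT = 221 - 2*57 + (6) - 50 + 8 - 18 = 53

53 dB


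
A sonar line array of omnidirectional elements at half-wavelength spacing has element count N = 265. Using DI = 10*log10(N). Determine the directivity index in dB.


24.23 dB


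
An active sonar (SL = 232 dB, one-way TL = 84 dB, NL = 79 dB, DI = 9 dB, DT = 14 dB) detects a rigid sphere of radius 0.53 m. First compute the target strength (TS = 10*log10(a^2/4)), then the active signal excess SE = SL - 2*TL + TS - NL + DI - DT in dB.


Step 1: TS = 10*log10(0.53^2/4) = -11.54 dB
Step 2: SE = SL - 2*TL + TS - NL + DI - DT = 232 - 2*84 + (-11.54) - 79 + 9 - 14 = -31.54

-31.54 dB


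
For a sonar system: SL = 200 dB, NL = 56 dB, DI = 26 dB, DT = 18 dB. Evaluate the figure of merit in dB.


152 dB


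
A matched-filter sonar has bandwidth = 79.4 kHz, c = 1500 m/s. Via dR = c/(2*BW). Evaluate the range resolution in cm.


dR = c/(2*BW) = 1500 / (2 * 79.4e3) = 0.0094 m = 0.94 cm

0.94 cm


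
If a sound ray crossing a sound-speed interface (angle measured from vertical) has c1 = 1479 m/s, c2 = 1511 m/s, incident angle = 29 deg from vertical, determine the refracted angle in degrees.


29.69 deg


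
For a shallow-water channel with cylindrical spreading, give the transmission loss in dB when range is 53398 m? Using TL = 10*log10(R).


47.28 dB


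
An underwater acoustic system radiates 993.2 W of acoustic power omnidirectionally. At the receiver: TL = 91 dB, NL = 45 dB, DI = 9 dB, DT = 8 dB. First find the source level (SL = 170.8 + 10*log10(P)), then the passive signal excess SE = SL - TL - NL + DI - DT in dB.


Step 1: SL = 170.8 + 10*log10(993.2) = 200.77 dB
Step 2: SE = SL - TL - NL + DI - DT = 200.77 - 91 - 45 + 9 - 8 = 65.77

65.77 dB


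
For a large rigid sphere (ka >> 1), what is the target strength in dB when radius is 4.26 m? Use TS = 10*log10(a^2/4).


TS = 10*log10(4.26^2 / 4) = 10*log10(4.5369) = 6.57

6.57 dB


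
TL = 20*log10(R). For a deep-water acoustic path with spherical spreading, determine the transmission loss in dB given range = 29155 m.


TL = 20*log10(29155) = 89.29

89.29 dB


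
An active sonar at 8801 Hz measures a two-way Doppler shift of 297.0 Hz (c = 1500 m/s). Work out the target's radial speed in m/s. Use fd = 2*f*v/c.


From fd = 2*f*v/c, v = c*fd/(2*f) = 1500 * 297.0 / (2*8801) = 25.31

25.31 m/s


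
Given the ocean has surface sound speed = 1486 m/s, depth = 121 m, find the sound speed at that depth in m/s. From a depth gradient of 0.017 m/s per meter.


c = 1486 + 0.017 * 121 = 1488.057

1488.057 m/s


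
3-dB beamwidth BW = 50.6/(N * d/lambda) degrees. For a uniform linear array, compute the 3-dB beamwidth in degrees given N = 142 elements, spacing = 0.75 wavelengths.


BW = 50.6 / (142 * 0.75) = 50.6 / 106.5 = 0.48

0.48 deg


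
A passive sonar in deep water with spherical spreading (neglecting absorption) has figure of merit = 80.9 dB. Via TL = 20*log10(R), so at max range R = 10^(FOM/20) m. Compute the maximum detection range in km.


11.09 km


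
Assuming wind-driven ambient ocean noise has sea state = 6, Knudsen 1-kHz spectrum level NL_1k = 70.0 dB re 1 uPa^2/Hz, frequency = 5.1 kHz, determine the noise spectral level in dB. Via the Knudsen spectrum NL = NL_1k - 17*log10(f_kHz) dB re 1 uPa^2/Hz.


NL = NL_1k - 17*log10(f_kHz) = 70.0 - 17*log10(5.1) = 70.0 - (12.03) = 57.97

57.97 dB


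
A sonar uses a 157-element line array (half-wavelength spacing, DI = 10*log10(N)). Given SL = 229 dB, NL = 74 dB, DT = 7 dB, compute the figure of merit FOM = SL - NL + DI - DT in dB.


Step 1: DI = 10*log10(157) = 21.96 dB
Step 2: FOM = SL - NL + DI - DT = 229 - 74 + 21.96 - 7 = 169.96

169.96 dB


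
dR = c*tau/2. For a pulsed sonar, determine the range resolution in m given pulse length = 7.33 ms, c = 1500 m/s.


5.4975 m


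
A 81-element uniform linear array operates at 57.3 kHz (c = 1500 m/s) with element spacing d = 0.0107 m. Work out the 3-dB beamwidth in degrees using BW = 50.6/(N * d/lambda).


1.53 deg


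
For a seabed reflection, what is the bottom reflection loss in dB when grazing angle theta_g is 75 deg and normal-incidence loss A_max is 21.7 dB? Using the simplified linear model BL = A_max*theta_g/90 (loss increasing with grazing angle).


18.08 dB


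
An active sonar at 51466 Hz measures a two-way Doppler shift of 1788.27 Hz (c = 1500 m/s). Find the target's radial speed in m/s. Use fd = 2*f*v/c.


From fd = 2*f*v/c, v = c*fd/(2*f) = 1500 * 1788.27 / (2*51466) = 26.06

26.06 m/s


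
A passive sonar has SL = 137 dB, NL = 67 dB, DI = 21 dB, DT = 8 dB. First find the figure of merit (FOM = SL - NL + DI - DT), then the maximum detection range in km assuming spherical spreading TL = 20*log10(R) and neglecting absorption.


Step 1: FOM = SL - NL + DI - DT = 137 - 67 + 21 - 8 = 83 dB
Step 2: at max range FOM = TL = 20*log10(R), so R = 10^(83/20) = 14125.38 m = 14.13 km

14.13 km


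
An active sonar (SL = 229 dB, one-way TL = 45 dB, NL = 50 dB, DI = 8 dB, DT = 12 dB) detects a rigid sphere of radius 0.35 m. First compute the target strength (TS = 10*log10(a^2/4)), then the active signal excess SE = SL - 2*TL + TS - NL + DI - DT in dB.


Step 1: TS = 10*log10(0.35^2/4) = -15.14 dB
Step 2: SE = SL - 2*TL + TS - NL + DI - DT = 229 - 2*45 + (-15.14) - 50 + 8 - 12 = 69.86

69.86 dB


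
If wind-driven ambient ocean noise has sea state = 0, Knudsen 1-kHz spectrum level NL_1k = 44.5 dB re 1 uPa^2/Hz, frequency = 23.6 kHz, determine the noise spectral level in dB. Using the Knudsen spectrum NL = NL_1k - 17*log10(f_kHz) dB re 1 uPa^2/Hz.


NL = NL_1k - 17*log10(f_kHz) = 44.5 - 17*log10(23.6) = 44.5 - (23.34) = 21.16

21.16 dB


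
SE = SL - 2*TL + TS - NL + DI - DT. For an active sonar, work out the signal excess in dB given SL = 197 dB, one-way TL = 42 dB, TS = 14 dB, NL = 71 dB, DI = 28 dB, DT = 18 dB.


SE = SL - 2*TL + TS - NL + DI - DT = 197 - 2*42 + (14) - 71 + 28 - 18 = 66

66 dB


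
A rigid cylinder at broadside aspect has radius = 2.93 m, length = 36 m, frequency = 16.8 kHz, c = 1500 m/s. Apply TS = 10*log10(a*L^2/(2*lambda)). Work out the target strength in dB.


lambda = 1500/16800 = 0.08929 m
TS = 10*log10(2.93*36^2/(2*0.08929)) = 43.28

43.28 dB


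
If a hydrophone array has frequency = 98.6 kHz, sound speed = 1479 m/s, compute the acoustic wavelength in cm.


1.5 cm


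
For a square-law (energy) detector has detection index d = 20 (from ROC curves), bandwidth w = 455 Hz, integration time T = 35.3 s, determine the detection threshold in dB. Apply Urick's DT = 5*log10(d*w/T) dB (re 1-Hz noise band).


DT = 5*log10(d*w/T) = 5*log10(20 * 455 / 35.3) = 5*log10(257.79) = 12.06

12.06 dB


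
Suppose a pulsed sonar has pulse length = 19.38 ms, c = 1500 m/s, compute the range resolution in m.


dR = c*tau/2 = 1500 * 19.38e-3 / 2 = 14.535

14.535 m


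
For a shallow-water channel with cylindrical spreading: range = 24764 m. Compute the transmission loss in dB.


TL = 10*log10(24764) = 43.94

43.94 dB


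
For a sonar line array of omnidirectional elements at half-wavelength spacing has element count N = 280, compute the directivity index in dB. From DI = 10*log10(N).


DI = 10*log10(280) = 24.47

24.47 dB


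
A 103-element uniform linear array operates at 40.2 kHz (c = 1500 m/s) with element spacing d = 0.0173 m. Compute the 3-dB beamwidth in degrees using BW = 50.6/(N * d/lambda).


1.06 deg


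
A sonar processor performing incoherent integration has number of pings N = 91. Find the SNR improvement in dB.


Gain = 5*log10(91) = 9.8

9.8 dB


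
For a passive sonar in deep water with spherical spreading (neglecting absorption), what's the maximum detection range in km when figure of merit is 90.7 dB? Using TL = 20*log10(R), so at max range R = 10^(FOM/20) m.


34.28 km


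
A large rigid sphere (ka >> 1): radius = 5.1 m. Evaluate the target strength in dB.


TS = 10*log10(5.1^2 / 4) = 10*log10(6.5025) = 8.13

8.13 dB


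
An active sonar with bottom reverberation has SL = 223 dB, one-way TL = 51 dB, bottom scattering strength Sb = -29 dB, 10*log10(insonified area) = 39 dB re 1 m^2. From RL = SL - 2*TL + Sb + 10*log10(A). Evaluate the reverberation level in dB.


131 dB


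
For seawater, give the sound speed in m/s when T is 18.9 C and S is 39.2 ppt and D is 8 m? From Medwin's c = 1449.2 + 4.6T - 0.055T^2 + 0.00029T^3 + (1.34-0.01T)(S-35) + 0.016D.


1523.41 m/s


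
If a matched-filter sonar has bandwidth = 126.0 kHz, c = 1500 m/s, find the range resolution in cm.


dR = c/(2*BW) = 1500 / (2 * 126.0e3) = 0.006 m = 0.6 cm

0.6 cm


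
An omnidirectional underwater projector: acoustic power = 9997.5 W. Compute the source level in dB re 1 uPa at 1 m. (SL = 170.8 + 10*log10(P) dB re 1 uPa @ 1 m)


210.8 dB


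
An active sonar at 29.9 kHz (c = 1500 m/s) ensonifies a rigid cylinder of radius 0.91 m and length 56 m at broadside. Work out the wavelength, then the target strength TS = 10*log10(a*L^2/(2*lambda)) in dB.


Step 1: lambda = c/f = 1500/29900 = 0.05017 m
Step 2: TS = 10*log10(a*L^2/(2*lambda)) = 10*log10(0.91*56^2/(2*0.05017)) = 44.54

44.54 dB


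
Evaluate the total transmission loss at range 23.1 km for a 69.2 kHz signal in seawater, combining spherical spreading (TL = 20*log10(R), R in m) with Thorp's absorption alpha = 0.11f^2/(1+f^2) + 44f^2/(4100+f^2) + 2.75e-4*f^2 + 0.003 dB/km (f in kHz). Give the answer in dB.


Step 1 (Thorp): alpha = 0.11*4788.64/(1+4788.64) + 44*4788.64/(4100+4788.64) + 2.75e-4*4788.64 + 0.003 = 25.1343 dB/km
Step 2: TL_spread = 20*log10(23100) = 87.27 dB
Step 3: TL_abs = alpha*R = 25.1343 * 23.1 = 580.6 dB
Step 4: TL_total = 87.27 + 580.6 = 667.87

667.87 dB


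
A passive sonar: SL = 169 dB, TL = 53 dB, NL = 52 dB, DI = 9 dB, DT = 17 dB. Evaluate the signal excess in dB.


SE = SL - TL - NL + DI - DT = 169 - 53 - 52 + 9 - 17 = 56

56 dB


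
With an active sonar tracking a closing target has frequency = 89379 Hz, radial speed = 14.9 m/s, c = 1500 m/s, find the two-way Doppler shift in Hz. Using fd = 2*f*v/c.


1775.66 Hz


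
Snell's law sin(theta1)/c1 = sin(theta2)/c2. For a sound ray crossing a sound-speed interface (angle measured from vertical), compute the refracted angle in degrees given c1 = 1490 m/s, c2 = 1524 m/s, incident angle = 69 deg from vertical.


sin(theta2) = (c2/c1)*sin(theta1) = (1524/1490)*sin(69 deg) = 0.95488
theta2 = arcsin(0.95488) = 72.72

72.72 deg


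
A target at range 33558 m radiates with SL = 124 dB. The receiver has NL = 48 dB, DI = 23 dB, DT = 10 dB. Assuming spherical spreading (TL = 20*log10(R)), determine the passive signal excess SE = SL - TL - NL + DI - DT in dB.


Step 1: TL = 20*log10(33558) = 90.52 dB
Step 2: SE = 124 - 90.52 - 48 + 23 - 10 = -1.52

-1.52 dB


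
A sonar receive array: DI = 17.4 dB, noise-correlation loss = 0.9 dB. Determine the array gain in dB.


AG = DI - L_corr = 17.4 - 0.9 = 16.5

16.5 dB


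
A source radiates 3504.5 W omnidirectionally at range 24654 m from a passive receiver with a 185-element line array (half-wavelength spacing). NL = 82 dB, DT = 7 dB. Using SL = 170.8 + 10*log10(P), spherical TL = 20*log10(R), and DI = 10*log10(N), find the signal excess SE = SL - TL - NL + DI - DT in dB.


52.08 dB


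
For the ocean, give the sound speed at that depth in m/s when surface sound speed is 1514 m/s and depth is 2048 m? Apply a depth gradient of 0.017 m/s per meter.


c = 1514 + 0.017 * 2048 = 1548.816

1548.816 m/s


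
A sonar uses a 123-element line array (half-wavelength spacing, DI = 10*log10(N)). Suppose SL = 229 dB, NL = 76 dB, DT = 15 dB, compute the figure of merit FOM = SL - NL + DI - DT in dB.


Step 1: DI = 10*log10(123) = 20.9 dB
Step 2: FOM = SL - NL + DI - DT = 229 - 76 + 20.9 - 15 = 158.9

158.9 dB


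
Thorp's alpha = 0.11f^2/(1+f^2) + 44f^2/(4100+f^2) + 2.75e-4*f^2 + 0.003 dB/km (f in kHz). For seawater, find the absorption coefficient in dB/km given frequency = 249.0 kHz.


58.434 dB/km


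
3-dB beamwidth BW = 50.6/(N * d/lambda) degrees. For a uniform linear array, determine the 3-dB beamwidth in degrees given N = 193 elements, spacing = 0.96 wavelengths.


BW = 50.6 / (193 * 0.96) = 50.6 / 185.28 = 0.27

0.27 deg


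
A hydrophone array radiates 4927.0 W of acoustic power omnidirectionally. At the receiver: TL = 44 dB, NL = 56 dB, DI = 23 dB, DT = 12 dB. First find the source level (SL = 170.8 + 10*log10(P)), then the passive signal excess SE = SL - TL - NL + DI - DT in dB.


Step 1: SL = 170.8 + 10*log10(4927.0) = 207.73 dB
Step 2: SE = SL - TL - NL + DI - DT = 207.73 - 44 - 56 + 23 - 12 = 118.73

118.73 dB


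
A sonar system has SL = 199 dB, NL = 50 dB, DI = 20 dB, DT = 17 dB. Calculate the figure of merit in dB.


FOM = SL - NL + DI - DT = 199 - 50 + 20 - 17 = 152

152 dB


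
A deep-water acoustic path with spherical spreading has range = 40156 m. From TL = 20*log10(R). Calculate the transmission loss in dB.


TL = 20*log10(40156) = 92.08

92.08 dB


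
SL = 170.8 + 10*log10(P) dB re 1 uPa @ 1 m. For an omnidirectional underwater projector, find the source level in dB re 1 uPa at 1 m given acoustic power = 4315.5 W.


SL = 170.8 + 10*log10(4315.5) = 170.8 + 36.35 = 207.15

207.15 dB


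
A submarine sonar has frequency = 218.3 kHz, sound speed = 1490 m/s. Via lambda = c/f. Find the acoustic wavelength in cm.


0.68 cm


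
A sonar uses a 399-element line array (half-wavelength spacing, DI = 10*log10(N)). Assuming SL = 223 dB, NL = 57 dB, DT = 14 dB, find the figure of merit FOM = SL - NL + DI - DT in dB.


Step 1: DI = 10*log10(399) = 26.01 dB
Step 2: FOM = SL - NL + DI - DT = 223 - 57 + 26.01 - 14 = 178.01

178.01 dB


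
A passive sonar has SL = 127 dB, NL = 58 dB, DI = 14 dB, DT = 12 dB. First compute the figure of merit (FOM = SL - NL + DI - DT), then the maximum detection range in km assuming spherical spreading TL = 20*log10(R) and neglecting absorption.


Step 1: FOM = SL - NL + DI - DT = 127 - 58 + 14 - 12 = 71 dB
Step 2: at max range FOM = TL = 20*log10(R), so R = 10^(71/20) = 3548.13 m = 3.55 km

3.55 km


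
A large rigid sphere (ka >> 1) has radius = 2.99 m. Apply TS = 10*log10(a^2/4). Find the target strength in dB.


TS = 10*log10(2.99^2 / 4) = 10*log10(2.235025) = 3.49

3.49 dB


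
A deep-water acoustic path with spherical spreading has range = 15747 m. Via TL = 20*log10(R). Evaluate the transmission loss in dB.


TL = 20*log10(15747) = 83.94

83.94 dB


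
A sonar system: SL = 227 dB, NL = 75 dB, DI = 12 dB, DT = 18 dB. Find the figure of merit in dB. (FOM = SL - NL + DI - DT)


FOM = SL - NL + DI - DT = 227 - 75 + 12 - 18 = 146

146 dB


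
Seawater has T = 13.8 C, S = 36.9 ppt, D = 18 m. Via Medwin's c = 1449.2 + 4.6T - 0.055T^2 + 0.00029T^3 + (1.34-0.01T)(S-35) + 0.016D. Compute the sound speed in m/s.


c = 1449.2 + 4.6*13.8 - 0.055*13.8^2 + 0.00029*13.8^3 + (1.34 - 0.01*13.8)*(36.9 - 35) + 0.016*18 = 1505.54

1505.54 m/s


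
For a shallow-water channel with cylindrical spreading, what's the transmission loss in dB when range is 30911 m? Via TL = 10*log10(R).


TL = 10*log10(30911) = 44.9

44.9 dB


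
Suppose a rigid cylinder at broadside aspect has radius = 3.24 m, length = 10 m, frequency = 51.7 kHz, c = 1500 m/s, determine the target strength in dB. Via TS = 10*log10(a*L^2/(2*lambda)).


lambda = 1500/51700 = 0.02901 m
TS = 10*log10(3.24*10^2/(2*0.02901)) = 37.47

37.47 dB


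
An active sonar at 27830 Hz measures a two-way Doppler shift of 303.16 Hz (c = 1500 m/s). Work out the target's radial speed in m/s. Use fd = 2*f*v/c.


From fd = 2*f*v/c, v = c*fd/(2*f) = 1500 * 303.16 / (2*27830) = 8.17

8.17 m/s


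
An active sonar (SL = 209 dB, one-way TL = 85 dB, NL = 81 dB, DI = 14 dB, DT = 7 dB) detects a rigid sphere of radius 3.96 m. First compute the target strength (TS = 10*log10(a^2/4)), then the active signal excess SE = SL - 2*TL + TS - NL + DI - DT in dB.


Step 1: TS = 10*log10(3.96^2/4) = 5.93 dB
Step 2: SE = SL - 2*TL + TS - NL + DI - DT = 209 - 2*85 + (5.93) - 81 + 14 - 7 = -29.07

-29.07 dB


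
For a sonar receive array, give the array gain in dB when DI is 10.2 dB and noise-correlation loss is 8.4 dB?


AG = DI - L_corr = 10.2 - 8.4 = 1.8

1.8 dB


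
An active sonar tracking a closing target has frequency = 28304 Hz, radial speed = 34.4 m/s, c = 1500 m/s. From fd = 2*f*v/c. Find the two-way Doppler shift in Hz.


fd = 2*f*v/c = 2 * 28304 * 34.4 / 1500 = 1298.21

1298.21 Hz


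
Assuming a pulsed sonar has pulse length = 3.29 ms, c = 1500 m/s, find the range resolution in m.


dR = c*tau/2 = 1500 * 3.29e-3 / 2 = 2.4675

2.4675 m


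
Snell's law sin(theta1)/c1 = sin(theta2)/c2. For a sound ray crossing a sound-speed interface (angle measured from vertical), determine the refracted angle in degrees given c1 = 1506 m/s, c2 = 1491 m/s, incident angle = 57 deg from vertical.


sin(theta2) = (c2/c1)*sin(theta1) = (1491/1506)*sin(57 deg) = 0.83032
theta2 = arcsin(0.83032) = 56.13

56.13 deg


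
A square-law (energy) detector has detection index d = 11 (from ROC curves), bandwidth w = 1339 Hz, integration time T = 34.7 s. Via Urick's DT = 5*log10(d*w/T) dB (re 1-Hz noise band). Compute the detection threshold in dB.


DT = 5*log10(d*w/T) = 5*log10(11 * 1339 / 34.7) = 5*log10(424.47) = 13.14

13.14 dB


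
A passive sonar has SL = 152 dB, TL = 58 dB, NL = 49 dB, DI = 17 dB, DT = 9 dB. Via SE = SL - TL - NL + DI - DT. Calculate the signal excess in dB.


SE = SL - TL - NL + DI - DT = 152 - 58 - 49 + 17 - 9 = 53

53 dB


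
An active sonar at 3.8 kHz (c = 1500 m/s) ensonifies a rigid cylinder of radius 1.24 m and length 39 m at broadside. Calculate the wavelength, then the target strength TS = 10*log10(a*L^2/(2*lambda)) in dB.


Step 1: lambda = c/f = 1500/3800 = 0.39474 m
Step 2: TS = 10*log10(a*L^2/(2*lambda)) = 10*log10(1.24*39^2/(2*0.39474)) = 33.78

33.78 dB


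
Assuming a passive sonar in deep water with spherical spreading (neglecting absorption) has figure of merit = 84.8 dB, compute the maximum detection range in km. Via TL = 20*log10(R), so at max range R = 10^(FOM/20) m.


17.38 km


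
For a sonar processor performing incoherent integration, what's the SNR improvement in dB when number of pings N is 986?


14.97 dB


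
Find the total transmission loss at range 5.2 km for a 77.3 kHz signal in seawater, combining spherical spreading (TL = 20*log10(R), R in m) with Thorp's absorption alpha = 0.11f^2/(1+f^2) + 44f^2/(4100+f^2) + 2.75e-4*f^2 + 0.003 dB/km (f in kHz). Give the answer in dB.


Step 1 (Thorp): alpha = 0.11*5975.29/(1+5975.29) + 44*5975.29/(4100+5975.29) + 2.75e-4*5975.29 + 0.003 = 27.851 dB/km
Step 2: TL_spread = 20*log10(5200) = 74.32 dB
Step 3: TL_abs = alpha*R = 27.851 * 5.2 = 144.83 dB
Step 4: TL_total = 74.32 + 144.83 = 219.15

219.15 dB


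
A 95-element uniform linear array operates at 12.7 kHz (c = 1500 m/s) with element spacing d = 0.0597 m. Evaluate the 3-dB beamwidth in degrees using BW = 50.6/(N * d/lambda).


1.05 deg


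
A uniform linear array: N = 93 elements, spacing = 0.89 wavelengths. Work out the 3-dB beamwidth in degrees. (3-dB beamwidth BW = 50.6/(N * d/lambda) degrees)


BW = 50.6 / (93 * 0.89) = 50.6 / 82.77 = 0.61

0.61 deg


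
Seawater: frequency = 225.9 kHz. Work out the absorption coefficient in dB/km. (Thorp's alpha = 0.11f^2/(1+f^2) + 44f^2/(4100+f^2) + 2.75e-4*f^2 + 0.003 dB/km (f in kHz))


54.874 dB/km


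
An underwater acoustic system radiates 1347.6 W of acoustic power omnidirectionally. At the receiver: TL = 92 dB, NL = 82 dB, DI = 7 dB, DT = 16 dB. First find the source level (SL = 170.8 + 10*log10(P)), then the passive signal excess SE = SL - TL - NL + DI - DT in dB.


Step 1: SL = 170.8 + 10*log10(1347.6) = 202.1 dB
Step 2: SE = SL - TL - NL + DI - DT = 202.1 - 92 - 82 + 7 - 16 = 19.1

19.1 dB


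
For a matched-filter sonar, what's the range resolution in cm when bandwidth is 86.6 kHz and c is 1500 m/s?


dR = c/(2*BW) = 1500 / (2 * 86.6e3) = 0.0087 m = 0.87 cm

0.87 cm


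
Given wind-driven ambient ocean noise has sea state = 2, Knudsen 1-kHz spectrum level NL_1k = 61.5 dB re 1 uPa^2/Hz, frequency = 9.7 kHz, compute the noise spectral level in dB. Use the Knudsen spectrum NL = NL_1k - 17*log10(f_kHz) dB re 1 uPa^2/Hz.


NL = NL_1k - 17*log10(f_kHz) = 61.5 - 17*log10(9.7) = 61.5 - (16.78) = 44.72

44.72 dB


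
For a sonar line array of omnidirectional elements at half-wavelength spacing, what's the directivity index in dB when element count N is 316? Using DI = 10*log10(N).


DI = 10*log10(316) = 25.0

25.0 dB


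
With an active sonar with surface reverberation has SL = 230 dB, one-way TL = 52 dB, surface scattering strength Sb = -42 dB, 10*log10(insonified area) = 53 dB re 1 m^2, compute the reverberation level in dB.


RL = SL - 2*TL + Sb + 10*log10(A) = 230 - 2*52 + (-42) + 53 = 137

137 dB


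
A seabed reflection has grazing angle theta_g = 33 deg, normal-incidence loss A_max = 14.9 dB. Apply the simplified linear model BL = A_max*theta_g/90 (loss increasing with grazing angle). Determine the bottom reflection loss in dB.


BL = A_max * theta_g / 90 = 14.9 * 33 / 90 = 5.46

5.46 dB


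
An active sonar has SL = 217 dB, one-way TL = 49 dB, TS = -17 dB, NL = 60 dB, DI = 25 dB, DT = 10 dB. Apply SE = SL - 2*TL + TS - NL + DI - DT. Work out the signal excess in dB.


57 dB


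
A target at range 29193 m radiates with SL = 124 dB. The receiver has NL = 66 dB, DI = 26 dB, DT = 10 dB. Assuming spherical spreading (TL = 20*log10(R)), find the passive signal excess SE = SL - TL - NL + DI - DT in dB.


Step 1: TL = 20*log10(29193) = 89.31 dB
Step 2: SE = 124 - 89.31 - 66 + 26 - 10 = -15.31

-15.31 dB


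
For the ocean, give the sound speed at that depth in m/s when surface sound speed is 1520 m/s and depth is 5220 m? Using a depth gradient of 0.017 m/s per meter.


c = 1520 + 0.017 * 5220 = 1608.74

1608.74 m/s


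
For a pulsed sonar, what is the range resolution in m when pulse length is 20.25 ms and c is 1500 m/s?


dR = c*tau/2 = 1500 * 20.25e-3 / 2 = 15.1875

15.1875 m


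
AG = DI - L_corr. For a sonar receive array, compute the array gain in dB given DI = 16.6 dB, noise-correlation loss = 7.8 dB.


8.8 dB


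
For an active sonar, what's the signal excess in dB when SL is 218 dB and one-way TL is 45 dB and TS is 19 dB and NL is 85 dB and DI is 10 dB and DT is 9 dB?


63 dB


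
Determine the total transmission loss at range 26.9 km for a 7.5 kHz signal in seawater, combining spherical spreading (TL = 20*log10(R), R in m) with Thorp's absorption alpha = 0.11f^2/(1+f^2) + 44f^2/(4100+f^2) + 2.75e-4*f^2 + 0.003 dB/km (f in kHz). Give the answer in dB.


108.02 dB


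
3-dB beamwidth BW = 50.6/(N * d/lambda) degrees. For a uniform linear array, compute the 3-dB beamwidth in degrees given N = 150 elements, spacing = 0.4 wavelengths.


0.84 deg


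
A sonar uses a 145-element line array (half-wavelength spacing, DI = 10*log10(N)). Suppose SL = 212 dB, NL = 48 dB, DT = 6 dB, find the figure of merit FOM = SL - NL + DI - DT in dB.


Step 1: DI = 10*log10(145) = 21.61 dB
Step 2: FOM = SL - NL + DI - DT = 212 - 48 + 21.61 - 6 = 179.61

179.61 dB


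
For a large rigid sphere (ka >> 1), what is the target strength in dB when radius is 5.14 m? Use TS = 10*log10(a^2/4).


TS = 10*log10(5.14^2 / 4) = 10*log10(6.6049) = 8.2

8.2 dB


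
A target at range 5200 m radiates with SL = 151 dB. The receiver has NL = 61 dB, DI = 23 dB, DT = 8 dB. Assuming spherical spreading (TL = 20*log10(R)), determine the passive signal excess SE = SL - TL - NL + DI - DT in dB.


Step 1: TL = 20*log10(5200) = 74.32 dB
Step 2: SE = 151 - 74.32 - 61 + 23 - 8 = 30.68

30.68 dB


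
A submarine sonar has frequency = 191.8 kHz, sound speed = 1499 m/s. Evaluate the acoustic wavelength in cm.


lambda = c/f = 1499 / 191800 = 0.0078 m = 0.78 cm

0.78 cm


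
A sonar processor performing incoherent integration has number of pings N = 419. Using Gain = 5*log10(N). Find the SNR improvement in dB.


Gain = 5*log10(419) = 13.11

13.11 dB


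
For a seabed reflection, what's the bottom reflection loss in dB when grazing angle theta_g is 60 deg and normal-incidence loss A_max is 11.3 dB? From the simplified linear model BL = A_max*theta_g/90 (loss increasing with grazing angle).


BL = A_max * theta_g / 90 = 11.3 * 60 / 90 = 7.53

7.53 dB


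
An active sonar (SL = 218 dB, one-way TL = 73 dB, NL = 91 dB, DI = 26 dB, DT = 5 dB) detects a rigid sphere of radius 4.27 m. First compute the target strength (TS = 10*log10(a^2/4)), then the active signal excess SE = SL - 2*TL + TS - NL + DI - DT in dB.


Step 1: TS = 10*log10(4.27^2/4) = 6.59 dB
Step 2: SE = SL - 2*TL + TS - NL + DI - DT = 218 - 2*73 + (6.59) - 91 + 26 - 5 = 8.59

8.59 dB


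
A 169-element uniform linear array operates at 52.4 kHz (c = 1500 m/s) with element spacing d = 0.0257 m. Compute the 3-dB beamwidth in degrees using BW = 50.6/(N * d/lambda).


Step 1: lambda = 1500/52400 = 0.02863 m
Step 2: d/lambda = 0.0257/0.02863 = 0.8977
Step 3: BW = 50.6/(N * d/lambda) = 50.6/(169 * 0.8977) = 0.33

0.33 deg


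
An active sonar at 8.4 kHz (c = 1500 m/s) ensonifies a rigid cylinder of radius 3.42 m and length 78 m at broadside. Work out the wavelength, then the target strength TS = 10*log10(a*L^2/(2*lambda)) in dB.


Step 1: lambda = c/f = 1500/8400 = 0.17857 m
Step 2: TS = 10*log10(a*L^2/(2*lambda)) = 10*log10(3.42*78^2/(2*0.17857)) = 47.65

47.65 dB


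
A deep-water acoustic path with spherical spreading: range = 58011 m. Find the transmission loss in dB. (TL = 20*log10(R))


TL = 20*log10(58011) = 95.27

95.27 dB


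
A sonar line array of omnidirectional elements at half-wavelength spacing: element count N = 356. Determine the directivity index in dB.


25.51 dB


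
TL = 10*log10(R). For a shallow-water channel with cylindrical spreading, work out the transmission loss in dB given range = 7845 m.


TL = 10*log10(7845) = 38.95

38.95 dB


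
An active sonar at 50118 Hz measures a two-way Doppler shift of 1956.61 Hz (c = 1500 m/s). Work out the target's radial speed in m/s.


From fd = 2*f*v/c, v = c*fd/(2*f) = 1500 * 1956.61 / (2*50118) = 29.28

29.28 m/s


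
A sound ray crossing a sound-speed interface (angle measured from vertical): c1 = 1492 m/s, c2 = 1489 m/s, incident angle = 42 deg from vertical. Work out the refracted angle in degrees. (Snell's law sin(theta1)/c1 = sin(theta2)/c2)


41.9 deg


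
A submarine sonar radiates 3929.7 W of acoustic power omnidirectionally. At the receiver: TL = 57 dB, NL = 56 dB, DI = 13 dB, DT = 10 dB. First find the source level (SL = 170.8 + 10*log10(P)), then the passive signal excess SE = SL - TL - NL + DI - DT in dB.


Step 1: SL = 170.8 + 10*log10(3929.7) = 206.74 dB
Step 2: SE = SL - TL - NL + DI - DT = 206.74 - 57 - 56 + 13 - 10 = 96.74

96.74 dB


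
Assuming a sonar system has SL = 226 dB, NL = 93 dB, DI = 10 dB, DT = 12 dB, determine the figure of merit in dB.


FOM = SL - NL + DI - DT = 226 - 93 + 10 - 12 = 131

131 dB


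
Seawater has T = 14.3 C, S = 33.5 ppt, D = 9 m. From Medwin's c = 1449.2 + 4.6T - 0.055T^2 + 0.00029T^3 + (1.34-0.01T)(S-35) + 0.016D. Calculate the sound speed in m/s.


c = 1449.2 + 4.6*14.3 - 0.055*14.3^2 + 0.00029*14.3^3 + (1.34 - 0.01*14.3)*(33.5 - 35) + 0.016*9 = 1502.93

1502.93 m/s


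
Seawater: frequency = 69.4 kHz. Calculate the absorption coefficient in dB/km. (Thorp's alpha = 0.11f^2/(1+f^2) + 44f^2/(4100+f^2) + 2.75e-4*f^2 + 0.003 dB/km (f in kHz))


25.205 dB/km


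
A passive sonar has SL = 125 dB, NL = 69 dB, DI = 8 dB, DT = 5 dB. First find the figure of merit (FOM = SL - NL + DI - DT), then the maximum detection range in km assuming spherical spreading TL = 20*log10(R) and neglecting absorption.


Step 1: FOM = SL - NL + DI - DT = 125 - 69 + 8 - 5 = 59 dB
Step 2: at max range FOM = TL = 20*log10(R), so R = 10^(59/20) = 891.25 m = 0.89 km

0.89 km


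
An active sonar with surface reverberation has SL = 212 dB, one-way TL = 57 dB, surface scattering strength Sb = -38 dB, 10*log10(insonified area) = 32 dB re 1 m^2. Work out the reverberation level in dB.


92 dB


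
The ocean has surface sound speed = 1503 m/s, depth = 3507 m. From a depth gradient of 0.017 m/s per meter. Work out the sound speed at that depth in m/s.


1562.619 m/s


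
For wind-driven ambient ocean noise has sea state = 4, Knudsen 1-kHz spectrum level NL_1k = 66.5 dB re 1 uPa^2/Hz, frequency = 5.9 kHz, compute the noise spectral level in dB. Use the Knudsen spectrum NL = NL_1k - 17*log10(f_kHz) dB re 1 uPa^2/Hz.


NL = NL_1k - 17*log10(f_kHz) = 66.5 - 17*log10(5.9) = 66.5 - (13.1) = 53.4

53.4 dB


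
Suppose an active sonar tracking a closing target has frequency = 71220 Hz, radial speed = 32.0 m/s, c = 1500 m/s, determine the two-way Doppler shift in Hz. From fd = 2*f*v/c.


fd = 2*f*v/c = 2 * 71220 * 32.0 / 1500 = 3038.72

3038.72 Hz


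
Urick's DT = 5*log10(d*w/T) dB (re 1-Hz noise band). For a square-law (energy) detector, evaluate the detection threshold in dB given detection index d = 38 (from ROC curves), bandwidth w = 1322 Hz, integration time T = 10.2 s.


18.46 dB


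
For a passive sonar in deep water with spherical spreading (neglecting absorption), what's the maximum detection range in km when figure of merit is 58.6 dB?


At max range FOM = TL, so 20*log10(R) = 58.6
R = 10^(58.6/20) = 851.14 m = 0.85 km

0.85 km


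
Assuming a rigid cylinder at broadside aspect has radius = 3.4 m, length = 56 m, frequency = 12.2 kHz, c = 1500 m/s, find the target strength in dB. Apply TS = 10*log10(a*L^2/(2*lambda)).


46.37 dB


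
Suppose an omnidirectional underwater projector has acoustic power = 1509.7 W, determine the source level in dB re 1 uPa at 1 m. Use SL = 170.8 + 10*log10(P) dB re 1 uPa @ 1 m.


202.59 dB


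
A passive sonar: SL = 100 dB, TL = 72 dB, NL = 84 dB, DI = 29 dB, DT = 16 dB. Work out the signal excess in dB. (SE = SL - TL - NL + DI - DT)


SE = SL - TL - NL + DI - DT = 100 - 72 - 84 + 29 - 16 = -43

-43 dB


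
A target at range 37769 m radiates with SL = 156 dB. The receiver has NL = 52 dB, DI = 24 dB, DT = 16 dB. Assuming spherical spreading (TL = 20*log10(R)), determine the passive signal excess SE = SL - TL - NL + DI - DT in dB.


Step 1: TL = 20*log10(37769) = 91.54 dB
Step 2: SE = 156 - 91.54 - 52 + 24 - 16 = 20.46

20.46 dB


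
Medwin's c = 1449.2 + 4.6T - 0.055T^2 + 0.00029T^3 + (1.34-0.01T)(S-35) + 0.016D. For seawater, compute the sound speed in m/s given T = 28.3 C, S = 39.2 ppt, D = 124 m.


c = 1449.2 + 4.6*28.3 - 0.055*28.3^2 + 0.00029*28.3^3 + (1.34 - 0.01*28.3)*(39.2 - 35) + 0.016*124 = 1548.33

1548.33 m/s
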